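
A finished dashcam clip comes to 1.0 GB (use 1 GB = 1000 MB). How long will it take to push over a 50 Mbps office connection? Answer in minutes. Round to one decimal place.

File: 1.0 GB = 8000.0 Mb.
At 50 Mbps: 8000.0 / 50 = 160.0 s ≈ 2.67 minutes.

2.7 minutes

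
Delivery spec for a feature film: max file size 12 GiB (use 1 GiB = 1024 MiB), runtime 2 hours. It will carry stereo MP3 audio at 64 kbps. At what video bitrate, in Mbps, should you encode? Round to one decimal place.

Budget: 12 GiB = 103079.2 Mb.
2 h = 7200 s
Total bitrate budget: 103079.2 Mb / 7200 s = 14.317 Mbps.
Audio: 64 kbps = 0.064 Mbps.
Video: 14.317 − 0.064 = 14.253 Mbps.

14.3 Mbps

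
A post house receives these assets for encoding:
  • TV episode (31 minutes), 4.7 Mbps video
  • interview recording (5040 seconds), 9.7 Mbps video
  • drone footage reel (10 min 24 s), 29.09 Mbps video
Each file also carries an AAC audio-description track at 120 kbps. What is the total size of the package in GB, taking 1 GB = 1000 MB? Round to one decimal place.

9.6 GB

Audio: 120 kbps = 0.120 Mbps.
TV episode: 4.820 Mbps × 1860 s = 8965.2 Mb
interview recording: 9.820 Mbps × 5040 s = 49492.8 Mb
drone footage reel: 29.210 Mbps × 624 s = 18227.0 Mb
Total: 76685.0 Mb = 9585.6 MB.
= 9.586 GB.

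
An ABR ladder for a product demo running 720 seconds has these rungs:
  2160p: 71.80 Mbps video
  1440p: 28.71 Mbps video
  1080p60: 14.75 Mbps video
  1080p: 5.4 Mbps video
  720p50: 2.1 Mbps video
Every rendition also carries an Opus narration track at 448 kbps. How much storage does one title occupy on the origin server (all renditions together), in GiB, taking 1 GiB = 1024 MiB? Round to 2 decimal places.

Audio: 448 kbps = 0.448 Mbps.
Sum of rendition bitrates: (71.80+0.448) + (28.71+0.448) + (14.75+0.448) + (5.4+0.448) + (2.1+0.448) = 125.000 Mbps.
× 720 s = 90,000 Mb = 11,250 MB = 10.48 GiB.

10.48 GiB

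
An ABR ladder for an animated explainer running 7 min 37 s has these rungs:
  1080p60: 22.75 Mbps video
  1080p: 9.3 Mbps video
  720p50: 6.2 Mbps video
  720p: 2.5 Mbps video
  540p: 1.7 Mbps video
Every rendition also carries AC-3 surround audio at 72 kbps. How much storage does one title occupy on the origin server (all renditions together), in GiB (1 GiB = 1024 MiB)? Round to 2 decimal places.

7 min 37 s = 457 s
Audio: 72 kbps = 0.072 Mbps.
Sum of rendition bitrates: (22.75+0.072) + (9.3+0.072) + (6.2+0.072) + (2.5+0.072) + (1.7+0.072) = 42.810 Mbps.
× 457 s = 19,564 Mb = 2,446 MB = 2.278 GiB.

2.28 GiB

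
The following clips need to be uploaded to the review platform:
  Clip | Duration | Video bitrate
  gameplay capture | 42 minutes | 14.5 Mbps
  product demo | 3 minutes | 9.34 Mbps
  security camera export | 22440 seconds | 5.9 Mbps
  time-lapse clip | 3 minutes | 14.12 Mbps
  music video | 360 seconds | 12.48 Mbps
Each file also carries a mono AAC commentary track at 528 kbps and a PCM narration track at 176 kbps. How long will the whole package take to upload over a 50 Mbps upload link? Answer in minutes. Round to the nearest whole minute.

Audio total: 528 + 176 = 704 kbps = 0.704 Mbps.
gameplay capture: 15.204 Mbps × 2520 s = 38314.1 Mb
product demo: 10.044 Mbps × 180 s = 1807.9 Mb
security camera export: 6.604 Mbps × 22440 s = 148193.8 Mb
time-lapse clip: 14.824 Mbps × 180 s = 2668.3 Mb
music video: 13.184 Mbps × 360 s = 4746.2 Mb
Total: 195730.3 Mb = 24466.3 MB.
At 50 Mbps: 195730.3 / 50 = 3915 s ≈ 65.2 minutes.

65 minutes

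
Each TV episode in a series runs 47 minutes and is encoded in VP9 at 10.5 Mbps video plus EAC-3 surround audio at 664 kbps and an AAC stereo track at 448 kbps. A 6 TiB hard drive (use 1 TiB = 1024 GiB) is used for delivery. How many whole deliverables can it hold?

47 min = 2820 s
Audio total: 664 + 448 = 1112 kbps = 1.112 Mbps.
Total bitrate: 11.612 Mbps.
Per item: 11.612 Mbps × 2820 s = 32,746 Mb = 4,093 MB.
Capacity: 6 TiB = 52,776,558 Mb; 1611.70 items → 1611 complete.

1611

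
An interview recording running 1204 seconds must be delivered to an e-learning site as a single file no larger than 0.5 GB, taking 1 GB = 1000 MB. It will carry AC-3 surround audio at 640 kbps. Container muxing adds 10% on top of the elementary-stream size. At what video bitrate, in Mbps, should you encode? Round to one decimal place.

Budget: 0.5 GB = 4000.0 Mb.
Stream payload after overhead: 4000.0 / 1.10 = 3636.4 Mb.
Total bitrate budget: 3636.4 Mb / 1204 s = 3.020 Mbps.
Audio: 640 kbps = 0.640 Mbps.
Video: 3.020 − 0.640 = 2.380 Mbps.

2.4 Mbps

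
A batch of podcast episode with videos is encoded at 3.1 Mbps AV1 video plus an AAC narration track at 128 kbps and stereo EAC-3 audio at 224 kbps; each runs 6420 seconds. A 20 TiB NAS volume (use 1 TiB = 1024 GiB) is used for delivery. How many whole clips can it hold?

Audio total: 128 + 224 = 352 kbps = 0.352 Mbps.
Total bitrate: 3.452 Mbps.
Per item: 3.452 Mbps × 6420 s = 22,162 Mb = 2,770 MB.
Capacity: 20 TiB = 175,921,860 Mb; 7938.05 items → 7938 complete.

7938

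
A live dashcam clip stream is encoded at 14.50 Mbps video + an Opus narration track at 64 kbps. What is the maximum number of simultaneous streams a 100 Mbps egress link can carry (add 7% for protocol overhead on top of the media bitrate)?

6

Audio: 64 kbps = 0.064 Mbps.
Per-viewer media rate: 14.564 Mbps.
On the wire with 7% overhead: 15.583 Mbps.
100 Mbps = 100.0 Mbps; 100.0 / 15.583 = 6.42 → 6 viewers.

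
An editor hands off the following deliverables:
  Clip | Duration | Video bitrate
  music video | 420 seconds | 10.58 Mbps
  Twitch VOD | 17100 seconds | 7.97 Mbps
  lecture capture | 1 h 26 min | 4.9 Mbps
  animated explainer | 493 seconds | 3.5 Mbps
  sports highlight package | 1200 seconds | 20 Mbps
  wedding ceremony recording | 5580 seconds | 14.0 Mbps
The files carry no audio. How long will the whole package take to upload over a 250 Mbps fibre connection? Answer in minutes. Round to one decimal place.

18.0 minutes

music video: 10.580 Mbps × 420 s = 4443.6 Mb
Twitch VOD: 7.970 Mbps × 17100 s = 136287.0 Mb
lecture capture: 4.900 Mbps × 5160 s = 25284.0 Mb
animated explainer: 3.500 Mbps × 493 s = 1725.5 Mb
sports highlight package: 20.000 Mbps × 1200 s = 24000.0 Mb
wedding ceremony recording: 14.000 Mbps × 5580 s = 78120.0 Mb
Total: 269860.1 Mb = 33732.5 MB.
At 250 Mbps: 269860.1 / 250 = 1079 s ≈ 18 minutes.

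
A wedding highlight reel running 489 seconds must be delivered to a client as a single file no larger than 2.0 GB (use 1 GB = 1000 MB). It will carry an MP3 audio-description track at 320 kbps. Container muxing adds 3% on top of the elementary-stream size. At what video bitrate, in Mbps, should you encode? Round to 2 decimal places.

Budget: 2.0 GB = 16000.0 Mb.
Stream payload after overhead: 16000.0 / 1.03 = 15534.0 Mb.
Total bitrate budget: 15534.0 Mb / 489 s = 31.767 Mbps.
Audio: 320 kbps = 0.320 Mbps.
Video: 31.767 − 0.320 = 31.447 Mbps.

31.45 Mbps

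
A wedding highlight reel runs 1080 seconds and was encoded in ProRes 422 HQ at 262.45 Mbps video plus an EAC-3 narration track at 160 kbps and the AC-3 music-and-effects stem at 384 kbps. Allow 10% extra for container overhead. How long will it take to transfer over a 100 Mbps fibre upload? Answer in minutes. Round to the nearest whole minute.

Audio total: 160 + 384 = 544 kbps = 0.544 Mbps.
Total bitrate: 262.994 Mbps.
File: 262.994 Mbps × 1080 s = 284033.5 Mb.
With 10% container overhead: ×1.10. → 312436.9 Mb.
At 100 Mbps: 312436.9 / 100 = 3124.4 s ≈ 52.1 minutes.

52 minutes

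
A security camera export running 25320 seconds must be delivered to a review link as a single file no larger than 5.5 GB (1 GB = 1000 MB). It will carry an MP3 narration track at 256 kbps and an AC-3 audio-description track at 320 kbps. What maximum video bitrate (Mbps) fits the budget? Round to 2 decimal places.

Budget: 5.5 GB = 44000.0 Mb.
Total bitrate budget: 44000.0 Mb / 25320 s = 1.738 Mbps.
Audio total: 256 + 320 = 576 kbps = 0.576 Mbps.
Video: 1.738 − 0.576 = 1.162 Mbps.

1.16 Mbps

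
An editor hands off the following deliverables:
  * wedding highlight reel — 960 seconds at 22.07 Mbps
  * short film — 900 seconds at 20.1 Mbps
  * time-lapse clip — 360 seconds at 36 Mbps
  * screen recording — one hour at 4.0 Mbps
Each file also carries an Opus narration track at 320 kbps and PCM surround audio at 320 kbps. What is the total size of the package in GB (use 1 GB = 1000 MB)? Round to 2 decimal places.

8.80 GB

Audio total: 320 + 320 = 640 kbps = 0.640 Mbps.
wedding highlight reel: 22.710 Mbps × 960 s = 21801.6 Mb
short film: 20.740 Mbps × 900 s = 18666.0 Mb
time-lapse clip: 36.640 Mbps × 360 s = 13190.4 Mb
screen recording: 4.640 Mbps × 3600 s = 16704.0 Mb
Total: 70362.0 Mb = 8795.2 MB.
= 8.795 GB.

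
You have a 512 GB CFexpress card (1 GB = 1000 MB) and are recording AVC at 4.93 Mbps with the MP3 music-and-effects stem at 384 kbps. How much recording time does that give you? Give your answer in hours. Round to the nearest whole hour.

Audio: 384 kbps = 0.384 Mbps.
Total bitrate: 4.93 + 0.384 = 5.314 Mbps.
Capacity: 512 GB = 4,096,000 Mb.
Recording time: 4,096,000 / 5.314 = 770,794 s ≈ 214 hours.

214 hours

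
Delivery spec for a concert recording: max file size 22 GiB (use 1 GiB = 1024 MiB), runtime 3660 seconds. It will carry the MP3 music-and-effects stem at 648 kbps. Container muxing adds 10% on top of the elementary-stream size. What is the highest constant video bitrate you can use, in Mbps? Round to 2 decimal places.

46.29 Mbps

Budget: 22 GiB = 188978.6 Mb.
Stream payload after overhead: 188978.6 / 1.10 = 171798.7 Mb.
Total bitrate budget: 171798.7 Mb / 3660 s = 46.940 Mbps.
Audio: 648 kbps = 0.648 Mbps.
Video: 46.940 − 0.648 = 46.292 Mbps.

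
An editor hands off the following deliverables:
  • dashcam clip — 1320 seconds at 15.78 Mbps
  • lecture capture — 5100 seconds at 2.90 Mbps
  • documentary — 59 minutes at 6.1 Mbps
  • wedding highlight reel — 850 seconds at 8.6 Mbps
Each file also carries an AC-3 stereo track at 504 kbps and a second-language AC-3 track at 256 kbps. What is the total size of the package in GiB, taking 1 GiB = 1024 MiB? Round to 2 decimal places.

Audio total: 504 + 256 = 760 kbps = 0.760 Mbps.
dashcam clip: 16.540 Mbps × 1320 s = 21832.8 Mb
lecture capture: 3.660 Mbps × 5100 s = 18666.0 Mb
documentary: 6.860 Mbps × 3540 s = 24284.4 Mb
wedding highlight reel: 9.360 Mbps × 850 s = 7956.0 Mb
Total: 72739.2 Mb = 9092.4 MB.
= 8.468 GiB.

8.47 GiB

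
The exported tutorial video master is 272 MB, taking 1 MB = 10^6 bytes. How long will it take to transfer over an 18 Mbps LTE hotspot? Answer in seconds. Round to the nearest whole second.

File: 272 MB = 2176.0 Mb.
At 18 Mbps: 2176.0 / 18 = 120.9 s ≈ 121 seconds.

121 seconds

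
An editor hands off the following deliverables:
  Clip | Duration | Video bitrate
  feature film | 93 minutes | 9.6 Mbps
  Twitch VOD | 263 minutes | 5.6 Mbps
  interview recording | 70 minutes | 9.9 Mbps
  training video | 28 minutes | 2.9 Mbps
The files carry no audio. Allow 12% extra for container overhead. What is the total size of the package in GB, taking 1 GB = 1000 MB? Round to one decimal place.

feature film: 9.600 Mbps × 5580 s × 1.12 = 59996.2 Mb
Twitch VOD: 5.600 Mbps × 15780 s × 1.12 = 98972.2 Mb
interview recording: 9.900 Mbps × 4200 s × 1.12 = 46569.6 Mb
training video: 2.900 Mbps × 1680 s × 1.12 = 5456.6 Mb
Total: 210994.6 Mb = 26374.3 MB.
= 26.37 GB.

26.4 GB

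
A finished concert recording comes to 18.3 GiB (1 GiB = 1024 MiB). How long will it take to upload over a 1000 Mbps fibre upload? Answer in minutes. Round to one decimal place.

2.6 minutes

File: 18.3 GiB = 157195.8 Mb.
At 1000 Mbps: 157195.8 / 1000 = 157.2 s ≈ 2.62 minutes.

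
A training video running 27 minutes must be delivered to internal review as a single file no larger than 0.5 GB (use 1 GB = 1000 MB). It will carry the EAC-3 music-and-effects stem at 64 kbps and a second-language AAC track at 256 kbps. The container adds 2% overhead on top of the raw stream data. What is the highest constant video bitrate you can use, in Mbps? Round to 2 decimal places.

2.10 Mbps

Budget: 0.5 GB = 4000.0 Mb.
Stream payload after overhead: 4000.0 / 1.02 = 3921.6 Mb.
27 min = 1620 s
Total bitrate budget: 3921.6 Mb / 1620 s = 2.421 Mbps.
Audio total: 64 + 256 = 320 kbps = 0.320 Mbps.
Video: 2.421 − 0.320 = 2.101 Mbps.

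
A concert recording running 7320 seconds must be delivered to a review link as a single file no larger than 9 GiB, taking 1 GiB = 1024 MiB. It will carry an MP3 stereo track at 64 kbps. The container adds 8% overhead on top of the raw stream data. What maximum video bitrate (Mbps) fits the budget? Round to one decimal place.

9.7 Mbps

Budget: 9 GiB = 77309.4 Mb.
Stream payload after overhead: 77309.4 / 1.08 = 71582.8 Mb.
Total bitrate budget: 71582.8 Mb / 7320 s = 9.779 Mbps.
Audio: 64 kbps = 0.064 Mbps.
Video: 9.779 − 0.064 = 9.715 Mbps.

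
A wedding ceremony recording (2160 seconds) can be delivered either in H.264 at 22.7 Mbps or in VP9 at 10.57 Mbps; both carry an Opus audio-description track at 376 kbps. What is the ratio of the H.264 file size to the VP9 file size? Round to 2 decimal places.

2.11

Audio: 376 kbps = 0.376 Mbps.
H.264: 23.076 Mbps × 2160 s = 49844.2 Mb = 6.231 GB.
VP9: 10.946 Mbps × 2160 s = 23643.4 Mb = 2.955 GB.
Ratio: 6.231 / 2.955 = 2.108.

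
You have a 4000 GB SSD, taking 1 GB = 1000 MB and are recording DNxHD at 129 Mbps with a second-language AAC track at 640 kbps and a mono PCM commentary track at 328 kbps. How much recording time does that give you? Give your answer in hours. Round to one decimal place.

68.4 hours

Audio total: 640 + 328 = 968 kbps = 0.968 Mbps.
Total bitrate: 129 + 0.968 = 129.968 Mbps.
Capacity: 4000 GB = 32,000,000 Mb.
Recording time: 32,000,000 / 129.968 = 246,214 s ≈ 68.4 hours.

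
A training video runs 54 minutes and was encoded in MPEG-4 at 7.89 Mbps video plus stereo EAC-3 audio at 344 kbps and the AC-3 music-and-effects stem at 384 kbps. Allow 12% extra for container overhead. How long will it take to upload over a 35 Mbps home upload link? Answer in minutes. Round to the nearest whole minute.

15 minutes

54 min = 3240 s
Audio total: 344 + 384 = 728 kbps = 0.728 Mbps.
Total bitrate: 8.618 Mbps.
File: 8.618 Mbps × 3240 s = 27922.3 Mb.
With 12% container overhead: ×1.12. → 31273.0 Mb.
At 35 Mbps: 31273.0 / 35 = 893.5 s ≈ 14.9 minutes.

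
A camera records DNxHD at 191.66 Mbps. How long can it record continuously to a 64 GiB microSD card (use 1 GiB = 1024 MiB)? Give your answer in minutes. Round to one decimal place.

47.8 minutes

Capacity: 64 GiB = 549,756 Mb.
Recording time: 549,756 / 191.660 = 2,868 s ≈ 47.8 minutes.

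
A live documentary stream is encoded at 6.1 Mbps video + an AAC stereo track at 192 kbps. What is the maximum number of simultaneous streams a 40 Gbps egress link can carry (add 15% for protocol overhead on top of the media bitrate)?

Audio: 192 kbps = 0.192 Mbps.
Per-viewer media rate: 6.292 Mbps.
On the wire with 15% overhead: 7.236 Mbps.
40 Gbps = 40,000 Mbps; 40,000 / 7.236 = 5528.07 → 5528 viewers.

5528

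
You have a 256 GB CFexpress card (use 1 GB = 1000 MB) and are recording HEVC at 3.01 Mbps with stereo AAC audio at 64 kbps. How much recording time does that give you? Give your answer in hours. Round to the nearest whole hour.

Audio: 64 kbps = 0.064 Mbps.
Total bitrate: 3.01 + 0.064 = 3.074 Mbps.
Capacity: 256 GB = 2,048,000 Mb.
Recording time: 2,048,000 / 3.074 = 666,233 s ≈ 185 hours.

185 hours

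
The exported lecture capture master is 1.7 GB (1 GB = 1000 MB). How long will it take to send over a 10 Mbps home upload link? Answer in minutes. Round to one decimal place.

File: 1.7 GB = 13600.0 Mb.
At 10 Mbps: 13600.0 / 10 = 1360.0 s ≈ 22.7 minutes.

22.7 minutes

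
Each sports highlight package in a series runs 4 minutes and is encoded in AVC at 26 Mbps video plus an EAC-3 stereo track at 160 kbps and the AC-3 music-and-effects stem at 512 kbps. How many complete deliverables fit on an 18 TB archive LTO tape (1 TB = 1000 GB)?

4 min = 240 s
Audio total: 160 + 512 = 672 kbps = 0.672 Mbps.
Total bitrate: 26.672 Mbps.
Per item: 26.672 Mbps × 240 s = 6,401 Mb = 800.2 MB.
Capacity: 18 TB = 144,000,000 Mb; 22495.50 items → 22495 complete.

22495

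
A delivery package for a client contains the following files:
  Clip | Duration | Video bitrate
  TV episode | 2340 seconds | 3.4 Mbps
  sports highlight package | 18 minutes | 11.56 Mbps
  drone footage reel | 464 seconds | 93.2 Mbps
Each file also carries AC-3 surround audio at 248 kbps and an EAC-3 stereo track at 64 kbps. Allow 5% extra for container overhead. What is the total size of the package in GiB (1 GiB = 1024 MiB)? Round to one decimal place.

Audio total: 248 + 64 = 312 kbps = 0.312 Mbps.
TV episode: 3.712 Mbps × 2340 s × 1.05 = 9120.4 Mb
sports highlight package: 11.872 Mbps × 1080 s × 1.05 = 13462.8 Mb
drone footage reel: 93.512 Mbps × 464 s × 1.05 = 45559.0 Mb
Total: 68142.3 Mb = 8517.8 MB.
= 7.933 GiB.

7.9 GiB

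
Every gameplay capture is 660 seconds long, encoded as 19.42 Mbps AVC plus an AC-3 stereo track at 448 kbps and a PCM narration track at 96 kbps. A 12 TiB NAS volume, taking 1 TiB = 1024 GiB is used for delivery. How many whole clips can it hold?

Audio total: 448 + 96 = 544 kbps = 0.544 Mbps.
Total bitrate: 19.964 Mbps.
Per item: 19.964 Mbps × 660 s = 13,176 Mb = 1,647 MB.
Capacity: 12 TiB = 105,553,116 Mb; 8010.87 items → 8010 complete.

8010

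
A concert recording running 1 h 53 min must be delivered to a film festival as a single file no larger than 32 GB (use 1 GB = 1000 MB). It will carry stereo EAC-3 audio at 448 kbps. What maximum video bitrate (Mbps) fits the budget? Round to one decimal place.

37.3 Mbps

Budget: 32 GB = 256000.0 Mb.
1 h 53 min = 113 min = 6780 s
Total bitrate budget: 256000.0 Mb / 6780 s = 37.758 Mbps.
Audio: 448 kbps = 0.448 Mbps.
Video: 37.758 − 0.448 = 37.310 Mbps.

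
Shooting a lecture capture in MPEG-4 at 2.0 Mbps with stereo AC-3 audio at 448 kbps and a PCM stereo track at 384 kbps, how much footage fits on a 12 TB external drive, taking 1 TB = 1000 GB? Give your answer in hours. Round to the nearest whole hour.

Audio total: 448 + 384 = 832 kbps = 0.832 Mbps.
Total bitrate: 2.0 + 0.832 = 2.832 Mbps.
Capacity: 12 TB = 96,000,000 Mb.
Recording time: 96,000,000 / 2.832 = 33,898,305 s ≈ 9,416 hours.

9416 hours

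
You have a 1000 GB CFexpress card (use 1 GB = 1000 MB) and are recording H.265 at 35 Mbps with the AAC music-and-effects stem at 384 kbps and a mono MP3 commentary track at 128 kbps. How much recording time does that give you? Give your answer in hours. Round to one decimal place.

62.6 hours

Audio total: 384 + 128 = 512 kbps = 0.512 Mbps.
Total bitrate: 35 + 0.512 = 35.512 Mbps.
Capacity: 1000 GB = 8,000,000 Mb.
Recording time: 8,000,000 / 35.512 = 225,276 s ≈ 62.6 hours.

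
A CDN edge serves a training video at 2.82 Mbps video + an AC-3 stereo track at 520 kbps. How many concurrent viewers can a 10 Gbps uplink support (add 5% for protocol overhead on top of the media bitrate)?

2851

Audio: 520 kbps = 0.520 Mbps.
Per-viewer media rate: 3.340 Mbps.
On the wire with 5% overhead: 3.507 Mbps.
10 Gbps = 10,000 Mbps; 10,000 / 3.507 = 2851.44 → 2851 viewers.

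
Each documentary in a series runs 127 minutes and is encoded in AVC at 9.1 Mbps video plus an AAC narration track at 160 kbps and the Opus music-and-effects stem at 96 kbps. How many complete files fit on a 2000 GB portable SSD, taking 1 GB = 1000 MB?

224

127 min = 7620 s
Audio total: 160 + 96 = 256 kbps = 0.256 Mbps.
Total bitrate: 9.356 Mbps.
Per item: 9.356 Mbps × 7620 s = 71,293 Mb = 8,912 MB.
Capacity: 2000 GB = 16,000,000 Mb; 224.43 items → 224 complete.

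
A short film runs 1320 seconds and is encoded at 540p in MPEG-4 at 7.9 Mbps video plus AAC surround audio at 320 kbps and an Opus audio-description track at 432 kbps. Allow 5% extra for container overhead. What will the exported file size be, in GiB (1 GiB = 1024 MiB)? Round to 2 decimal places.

Audio total: 320 + 432 = 752 kbps = 0.752 Mbps.
Total bitrate: 7.9 + 0.752 = 8.652 Mbps.
Stream data: 8.652 Mbps × 1320 s = 11420.6 Mb.
With 5% container overhead: ×1.05.
11,992 Mb = 1,498,959,000 bytes ÷ 1,073,741,824 = 1.396 GiB.

1.40 GiB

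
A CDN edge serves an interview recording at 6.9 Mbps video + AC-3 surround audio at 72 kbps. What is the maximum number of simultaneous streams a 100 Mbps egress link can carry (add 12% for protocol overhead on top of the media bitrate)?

12

Audio: 72 kbps = 0.072 Mbps.
Per-viewer media rate: 6.972 Mbps.
On the wire with 12% overhead: 7.809 Mbps.
100 Mbps = 100.0 Mbps; 100.0 / 7.809 = 12.81 → 12 viewers.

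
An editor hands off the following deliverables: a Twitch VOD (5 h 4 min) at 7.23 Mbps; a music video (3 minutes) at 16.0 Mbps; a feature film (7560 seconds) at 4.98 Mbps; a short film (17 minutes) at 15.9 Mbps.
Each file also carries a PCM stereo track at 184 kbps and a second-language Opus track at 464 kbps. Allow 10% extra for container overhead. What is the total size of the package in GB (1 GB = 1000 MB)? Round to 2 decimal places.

28.34 GB

Audio total: 184 + 464 = 648 kbps = 0.648 Mbps.
Twitch VOD: 7.878 Mbps × 18240 s × 1.10 = 158064.2 Mb
music video: 16.648 Mbps × 180 s × 1.10 = 3296.3 Mb
feature film: 5.628 Mbps × 7560 s × 1.10 = 46802.4 Mb
short film: 16.548 Mbps × 1020 s × 1.10 = 18566.9 Mb
Total: 226729.8 Mb = 28341.2 MB.
= 28.34 GB.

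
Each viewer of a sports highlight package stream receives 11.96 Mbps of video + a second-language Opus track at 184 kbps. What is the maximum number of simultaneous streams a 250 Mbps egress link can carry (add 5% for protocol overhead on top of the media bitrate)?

19

Audio: 184 kbps = 0.184 Mbps.
Per-viewer media rate: 12.144 Mbps.
On the wire with 5% overhead: 12.751 Mbps.
250 Mbps = 250.0 Mbps; 250.0 / 12.751 = 19.61 → 19 viewers.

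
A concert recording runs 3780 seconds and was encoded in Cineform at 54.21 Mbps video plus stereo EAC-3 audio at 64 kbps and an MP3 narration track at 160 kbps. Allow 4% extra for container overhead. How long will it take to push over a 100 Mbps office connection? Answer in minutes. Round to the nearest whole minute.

Audio total: 64 + 160 = 224 kbps = 0.224 Mbps.
Total bitrate: 54.434 Mbps.
File: 54.434 Mbps × 3780 s = 205760.5 Mb.
With 4% container overhead: ×1.04. → 213990.9 Mb.
At 100 Mbps: 213990.9 / 100 = 2139.9 s ≈ 35.7 minutes.

36 minutes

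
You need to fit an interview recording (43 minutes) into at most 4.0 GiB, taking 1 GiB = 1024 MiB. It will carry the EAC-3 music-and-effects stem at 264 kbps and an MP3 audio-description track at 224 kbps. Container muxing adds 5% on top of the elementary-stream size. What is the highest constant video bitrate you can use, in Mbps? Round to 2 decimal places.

Budget: 4.0 GiB = 34359.7 Mb.
Stream payload after overhead: 34359.7 / 1.05 = 32723.6 Mb.
43 min = 2580 s
Total bitrate budget: 32723.6 Mb / 2580 s = 12.684 Mbps.
Audio total: 264 + 224 = 488 kbps = 0.488 Mbps.
Video: 12.684 − 0.488 = 12.196 Mbps.

12.20 Mbps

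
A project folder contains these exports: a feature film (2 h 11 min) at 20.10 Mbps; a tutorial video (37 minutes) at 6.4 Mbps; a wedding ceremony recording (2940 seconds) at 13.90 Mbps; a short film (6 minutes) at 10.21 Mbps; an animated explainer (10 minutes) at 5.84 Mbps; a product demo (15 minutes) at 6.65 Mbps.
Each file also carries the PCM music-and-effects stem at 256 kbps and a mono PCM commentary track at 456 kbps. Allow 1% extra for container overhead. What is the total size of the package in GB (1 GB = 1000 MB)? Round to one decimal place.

Audio total: 256 + 456 = 712 kbps = 0.712 Mbps.
feature film: 20.812 Mbps × 7860 s × 1.01 = 165218.1 Mb
tutorial video: 7.112 Mbps × 2220 s × 1.01 = 15946.5 Mb
wedding ceremony recording: 14.612 Mbps × 2940 s × 1.01 = 43388.9 Mb
short film: 10.922 Mbps × 360 s × 1.01 = 3971.2 Mb
animated explainer: 6.552 Mbps × 600 s × 1.01 = 3970.5 Mb
product demo: 7.362 Mbps × 900 s × 1.01 = 6692.1 Mb
Total: 239187.4 Mb = 29898.4 MB.
= 29.90 GB.

29.9 GB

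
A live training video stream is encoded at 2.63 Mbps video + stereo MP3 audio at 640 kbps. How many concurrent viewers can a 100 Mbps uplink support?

Audio: 640 kbps = 0.640 Mbps.
Per-viewer media rate: 3.270 Mbps.
100 Mbps = 100.0 Mbps; 100.0 / 3.270 = 30.58 → 30 viewers.

30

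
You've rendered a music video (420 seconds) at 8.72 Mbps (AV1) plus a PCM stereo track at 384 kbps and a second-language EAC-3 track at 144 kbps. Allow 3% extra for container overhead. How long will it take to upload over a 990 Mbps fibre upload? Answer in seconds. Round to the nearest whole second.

Audio total: 384 + 144 = 528 kbps = 0.528 Mbps.
Total bitrate: 9.248 Mbps.
File: 9.248 Mbps × 420 s = 3884.2 Mb.
With 3% container overhead: ×1.03. → 4000.7 Mb.
At 990 Mbps: 4000.7 / 990 = 4.0 s ≈ 4.04 seconds.

4 seconds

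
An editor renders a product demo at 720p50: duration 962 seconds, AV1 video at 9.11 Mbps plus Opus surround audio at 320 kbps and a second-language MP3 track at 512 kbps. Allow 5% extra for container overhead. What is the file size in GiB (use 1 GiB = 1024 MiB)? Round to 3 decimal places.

1.169 GiB

Audio total: 320 + 512 = 832 kbps = 0.832 Mbps.
Total bitrate: 9.11 + 0.832 = 9.942 Mbps.
Stream data: 9.942 Mbps × 962 s = 9564.2 Mb.
With 5% container overhead: ×1.05.
10,042 Mb = 1,255,301,775 bytes ÷ 1,073,741,824 = 1.169 GiB.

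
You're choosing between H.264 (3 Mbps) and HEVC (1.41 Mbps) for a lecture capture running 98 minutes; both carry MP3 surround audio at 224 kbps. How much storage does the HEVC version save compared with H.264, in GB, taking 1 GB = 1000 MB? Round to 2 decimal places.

98 min = 5880 s
Audio: 224 kbps = 0.224 Mbps.
H.264: 3.224 Mbps × 5880 s = 18957.1 Mb = 2.370 GB.
HEVC: 1.634 Mbps × 5880 s = 9607.9 Mb = 1.201 GB.
Saving: 2.370 − 1.201 = 1.169 GB.

1.17 GB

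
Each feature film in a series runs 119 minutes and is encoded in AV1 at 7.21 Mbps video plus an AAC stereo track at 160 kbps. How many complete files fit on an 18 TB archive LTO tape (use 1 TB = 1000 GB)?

119 min = 7140 s
Audio: 160 kbps = 0.160 Mbps.
Total bitrate: 7.370 Mbps.
Per item: 7.370 Mbps × 7140 s = 52,622 Mb = 6,578 MB.
Capacity: 18 TB = 144,000,000 Mb; 2736.51 items → 2736 complete.

2736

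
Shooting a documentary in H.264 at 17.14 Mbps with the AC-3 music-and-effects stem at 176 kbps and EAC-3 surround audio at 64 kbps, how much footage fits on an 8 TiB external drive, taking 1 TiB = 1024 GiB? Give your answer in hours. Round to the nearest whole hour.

Audio total: 176 + 64 = 240 kbps = 0.240 Mbps.
Total bitrate: 17.14 + 0.240 = 17.380 Mbps.
Capacity: 8 TiB = 70,368,744 Mb.
Recording time: 70,368,744 / 17.380 = 4,048,835 s ≈ 1,125 hours.

1125 hours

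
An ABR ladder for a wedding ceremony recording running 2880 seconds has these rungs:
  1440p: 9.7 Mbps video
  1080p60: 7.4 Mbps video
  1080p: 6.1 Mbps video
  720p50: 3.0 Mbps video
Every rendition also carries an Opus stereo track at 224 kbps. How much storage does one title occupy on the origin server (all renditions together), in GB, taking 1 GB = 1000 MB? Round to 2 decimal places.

9.75 GB

Audio: 224 kbps = 0.224 Mbps.
Sum of rendition bitrates: (9.7+0.224) + (7.4+0.224) + (6.1+0.224) + (3.0+0.224) = 27.096 Mbps.
× 2880 s = 78,036 Mb = 9,755 MB = 9.755 GB.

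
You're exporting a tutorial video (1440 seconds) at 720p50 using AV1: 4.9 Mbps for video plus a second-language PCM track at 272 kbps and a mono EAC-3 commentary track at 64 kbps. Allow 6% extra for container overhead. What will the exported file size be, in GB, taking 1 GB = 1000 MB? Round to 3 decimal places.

0.999 GB

Audio total: 272 + 64 = 336 kbps = 0.336 Mbps.
Total bitrate: 4.9 + 0.336 = 5.236 Mbps.
Stream data: 5.236 Mbps × 1440 s = 7539.8 Mb.
With 6% container overhead: ×1.06.
7,992 Mb ÷ 8 = 999.0 MB → 0.999 GB.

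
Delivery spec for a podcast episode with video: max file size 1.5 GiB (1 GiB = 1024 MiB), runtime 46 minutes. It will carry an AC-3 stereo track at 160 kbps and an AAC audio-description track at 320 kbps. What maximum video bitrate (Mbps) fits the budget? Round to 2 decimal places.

4.19 Mbps

Budget: 1.5 GiB = 12884.9 Mb.
46 min = 2760 s
Total bitrate budget: 12884.9 Mb / 2760 s = 4.668 Mbps.
Audio total: 160 + 320 = 480 kbps = 0.480 Mbps.
Video: 4.668 − 0.480 = 4.188 Mbps.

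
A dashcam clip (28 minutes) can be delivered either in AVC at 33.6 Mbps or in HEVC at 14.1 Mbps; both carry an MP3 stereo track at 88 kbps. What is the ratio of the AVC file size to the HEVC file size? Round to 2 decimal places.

2.37

28 min = 1680 s
Audio: 88 kbps = 0.088 Mbps.
AVC: 33.688 Mbps × 1680 s = 56595.8 Mb = 6.589 GiB.
HEVC: 14.188 Mbps × 1680 s = 23835.8 Mb = 2.775 GiB.
Ratio: 6.589 / 2.775 = 2.374.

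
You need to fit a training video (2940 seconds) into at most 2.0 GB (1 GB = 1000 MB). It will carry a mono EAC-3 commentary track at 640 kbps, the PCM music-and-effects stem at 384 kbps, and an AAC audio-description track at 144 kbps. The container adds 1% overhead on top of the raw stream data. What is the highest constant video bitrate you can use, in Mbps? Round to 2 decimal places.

Budget: 2.0 GB = 16000.0 Mb.
Stream payload after overhead: 16000.0 / 1.01 = 15841.6 Mb.
Total bitrate budget: 15841.6 Mb / 2940 s = 5.388 Mbps.
Audio total: 640 + 384 + 144 = 1168 kbps = 1.168 Mbps.
Video: 5.388 − 1.168 = 4.220 Mbps.

4.22 Mbps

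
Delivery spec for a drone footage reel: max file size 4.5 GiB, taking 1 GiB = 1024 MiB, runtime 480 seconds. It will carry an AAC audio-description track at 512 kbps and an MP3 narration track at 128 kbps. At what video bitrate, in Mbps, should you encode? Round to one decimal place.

Budget: 4.5 GiB = 38654.7 Mb.
Total bitrate budget: 38654.7 Mb / 480 s = 80.531 Mbps.
Audio total: 512 + 128 = 640 kbps = 0.640 Mbps.
Video: 80.531 − 0.640 = 79.891 Mbps.

79.9 Mbps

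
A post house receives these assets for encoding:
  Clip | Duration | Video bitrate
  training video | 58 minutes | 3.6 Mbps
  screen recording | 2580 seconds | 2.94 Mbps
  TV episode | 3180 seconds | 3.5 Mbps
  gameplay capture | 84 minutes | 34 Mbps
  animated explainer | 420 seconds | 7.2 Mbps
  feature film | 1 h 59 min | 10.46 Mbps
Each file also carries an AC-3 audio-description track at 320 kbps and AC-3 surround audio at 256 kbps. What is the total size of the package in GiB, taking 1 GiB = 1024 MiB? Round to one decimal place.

Audio total: 320 + 256 = 576 kbps = 0.576 Mbps.
training video: 4.176 Mbps × 3480 s = 14532.5 Mb
screen recording: 3.516 Mbps × 2580 s = 9071.3 Mb
TV episode: 4.076 Mbps × 3180 s = 12961.7 Mb
gameplay capture: 34.576 Mbps × 5040 s = 174263.0 Mb
animated explainer: 7.776 Mbps × 420 s = 3265.9 Mb
feature film: 11.036 Mbps × 7140 s = 78797.0 Mb
Total: 292891.4 Mb = 36611.4 MB.
= 34.10 GiB.

34.1 GiB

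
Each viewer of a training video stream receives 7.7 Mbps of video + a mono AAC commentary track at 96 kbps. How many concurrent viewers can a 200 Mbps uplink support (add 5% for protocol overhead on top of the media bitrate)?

24

Audio: 96 kbps = 0.096 Mbps.
Per-viewer media rate: 7.796 Mbps.
On the wire with 5% overhead: 8.186 Mbps.
200 Mbps = 200.0 Mbps; 200.0 / 8.186 = 24.43 → 24 viewers.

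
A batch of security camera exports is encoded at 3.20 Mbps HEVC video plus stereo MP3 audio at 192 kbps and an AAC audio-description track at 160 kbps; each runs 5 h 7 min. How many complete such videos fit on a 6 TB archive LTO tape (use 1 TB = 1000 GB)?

733

5 h 7 min = 307 min = 18420 s
Audio total: 192 + 160 = 352 kbps = 0.352 Mbps.
Total bitrate: 3.552 Mbps.
Per item: 3.552 Mbps × 18420 s = 65,428 Mb = 8,178 MB.
Capacity: 6 TB = 48,000,000 Mb; 733.63 items → 733 complete.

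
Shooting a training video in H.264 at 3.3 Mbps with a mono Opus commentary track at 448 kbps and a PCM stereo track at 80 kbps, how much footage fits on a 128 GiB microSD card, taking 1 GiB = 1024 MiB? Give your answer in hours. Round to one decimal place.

Audio total: 448 + 80 = 528 kbps = 0.528 Mbps.
Total bitrate: 3.3 + 0.528 = 3.828 Mbps.
Capacity: 128 GiB = 1,099,512 Mb.
Recording time: 1,099,512 / 3.828 = 287,229 s ≈ 79.8 hours.

79.8 hours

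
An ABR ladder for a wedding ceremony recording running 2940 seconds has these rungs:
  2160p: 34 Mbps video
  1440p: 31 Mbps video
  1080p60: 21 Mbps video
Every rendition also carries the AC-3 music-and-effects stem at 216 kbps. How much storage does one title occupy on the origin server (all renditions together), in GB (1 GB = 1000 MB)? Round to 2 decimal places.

Audio: 216 kbps = 0.216 Mbps.
Sum of rendition bitrates: (34+0.216) + (31+0.216) + (21+0.216) = 86.648 Mbps.
× 2940 s = 254,745 Mb = 31,843 MB = 31.84 GB.

31.84 GB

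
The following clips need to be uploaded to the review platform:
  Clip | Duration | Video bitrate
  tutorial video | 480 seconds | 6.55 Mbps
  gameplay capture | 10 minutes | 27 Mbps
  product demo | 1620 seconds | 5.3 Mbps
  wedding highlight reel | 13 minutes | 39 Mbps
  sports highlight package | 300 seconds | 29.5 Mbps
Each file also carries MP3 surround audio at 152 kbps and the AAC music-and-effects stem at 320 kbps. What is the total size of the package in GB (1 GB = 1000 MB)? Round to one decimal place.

Audio total: 152 + 320 = 472 kbps = 0.472 Mbps.
tutorial video: 7.022 Mbps × 480 s = 3370.6 Mb
gameplay capture: 27.472 Mbps × 600 s = 16483.2 Mb
product demo: 5.772 Mbps × 1620 s = 9350.6 Mb
wedding highlight reel: 39.472 Mbps × 780 s = 30788.2 Mb
sports highlight package: 29.972 Mbps × 300 s = 8991.6 Mb
Total: 68984.2 Mb = 8623.0 MB.
= 8.623 GB.

8.6 GB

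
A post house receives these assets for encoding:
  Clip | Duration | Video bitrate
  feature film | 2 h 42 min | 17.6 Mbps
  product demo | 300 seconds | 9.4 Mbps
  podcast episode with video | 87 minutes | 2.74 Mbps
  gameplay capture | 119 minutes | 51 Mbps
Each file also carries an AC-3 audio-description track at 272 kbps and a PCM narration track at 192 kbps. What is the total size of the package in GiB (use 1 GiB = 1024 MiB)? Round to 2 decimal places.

65.51 GiB

Audio total: 272 + 192 = 464 kbps = 0.464 Mbps.
feature film: 18.064 Mbps × 9720 s = 175582.1 Mb
product demo: 9.864 Mbps × 300 s = 2959.2 Mb
podcast episode with video: 3.204 Mbps × 5220 s = 16724.9 Mb
gameplay capture: 51.464 Mbps × 7140 s = 367453.0 Mb
Total: 562719.1 Mb = 70339.9 MB.
= 65.51 GiB.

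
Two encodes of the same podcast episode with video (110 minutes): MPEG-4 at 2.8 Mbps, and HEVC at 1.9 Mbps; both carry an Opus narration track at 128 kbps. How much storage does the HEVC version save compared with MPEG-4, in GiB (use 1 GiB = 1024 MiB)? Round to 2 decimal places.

110 min = 6600 s
Audio: 128 kbps = 0.128 Mbps.
MPEG-4: 2.928 Mbps × 6600 s = 19324.8 Mb = 2.250 GiB.
HEVC: 2.028 Mbps × 6600 s = 13384.8 Mb = 1.558 GiB.
Saving: 2.250 − 1.558 = 0.692 GiB.

0.69 GiB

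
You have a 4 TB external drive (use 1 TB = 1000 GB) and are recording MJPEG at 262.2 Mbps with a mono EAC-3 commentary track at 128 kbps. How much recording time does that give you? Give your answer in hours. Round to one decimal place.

Audio: 128 kbps = 0.128 Mbps.
Total bitrate: 262.2 + 0.128 = 262.328 Mbps.
Capacity: 4 TB = 32,000,000 Mb.
Recording time: 32,000,000 / 262.328 = 121,985 s ≈ 33.9 hours.

33.9 hours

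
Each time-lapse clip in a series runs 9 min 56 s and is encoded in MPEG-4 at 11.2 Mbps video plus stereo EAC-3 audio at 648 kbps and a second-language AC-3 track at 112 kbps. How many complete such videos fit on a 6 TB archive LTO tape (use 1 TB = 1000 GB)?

9 min 56 s = 596 s
Audio total: 648 + 112 = 760 kbps = 0.760 Mbps.
Total bitrate: 11.960 Mbps.
Per item: 11.960 Mbps × 596 s = 7,128 Mb = 891.0 MB.
Capacity: 6 TB = 48,000,000 Mb; 6733.86 items → 6733 complete.

6733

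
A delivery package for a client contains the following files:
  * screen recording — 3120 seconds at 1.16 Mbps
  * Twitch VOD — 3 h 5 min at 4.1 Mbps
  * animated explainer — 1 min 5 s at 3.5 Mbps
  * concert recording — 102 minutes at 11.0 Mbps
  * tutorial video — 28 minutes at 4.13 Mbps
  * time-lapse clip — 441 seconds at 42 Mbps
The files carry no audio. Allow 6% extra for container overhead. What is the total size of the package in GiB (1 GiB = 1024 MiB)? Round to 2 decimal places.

screen recording: 1.160 Mbps × 3120 s × 1.06 = 3836.4 Mb
Twitch VOD: 4.100 Mbps × 11100 s × 1.06 = 48240.6 Mb
animated explainer: 3.500 Mbps × 65 s × 1.06 = 241.2 Mb
concert recording: 11.000 Mbps × 6120 s × 1.06 = 71359.2 Mb
tutorial video: 4.130 Mbps × 1680 s × 1.06 = 7354.7 Mb
time-lapse clip: 42.000 Mbps × 441 s × 1.06 = 19633.3 Mb
Total: 150665.3 Mb = 18833.2 MB.
= 17.54 GiB.

17.54 GiB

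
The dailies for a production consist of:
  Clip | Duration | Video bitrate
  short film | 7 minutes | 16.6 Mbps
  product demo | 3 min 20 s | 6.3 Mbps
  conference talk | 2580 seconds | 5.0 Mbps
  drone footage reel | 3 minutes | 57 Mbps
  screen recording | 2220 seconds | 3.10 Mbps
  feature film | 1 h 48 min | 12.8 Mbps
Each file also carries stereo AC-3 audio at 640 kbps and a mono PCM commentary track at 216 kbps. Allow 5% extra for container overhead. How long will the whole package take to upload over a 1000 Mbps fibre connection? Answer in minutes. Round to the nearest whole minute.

2 minutes

Audio total: 640 + 216 = 856 kbps = 0.856 Mbps.
short film: 17.456 Mbps × 420 s × 1.05 = 7698.1 Mb
product demo: 7.156 Mbps × 200 s × 1.05 = 1502.8 Mb
conference talk: 5.856 Mbps × 2580 s × 1.05 = 15863.9 Mb
drone footage reel: 57.856 Mbps × 180 s × 1.05 = 10934.8 Mb
screen recording: 3.956 Mbps × 2220 s × 1.05 = 9221.4 Mb
feature film: 13.656 Mbps × 6480 s × 1.05 = 92915.4 Mb
Total: 138136.4 Mb = 17267.1 MB.
At 1000 Mbps: 138136.4 / 1000 = 138 s ≈ 2.3 minutes.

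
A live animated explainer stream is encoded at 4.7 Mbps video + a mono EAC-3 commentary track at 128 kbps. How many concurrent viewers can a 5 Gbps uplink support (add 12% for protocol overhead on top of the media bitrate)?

924

Audio: 128 kbps = 0.128 Mbps.
Per-viewer media rate: 4.828 Mbps.
On the wire with 12% overhead: 5.407 Mbps.
5 Gbps = 5,000 Mbps; 5,000 / 5.407 = 924.67 → 924 viewers.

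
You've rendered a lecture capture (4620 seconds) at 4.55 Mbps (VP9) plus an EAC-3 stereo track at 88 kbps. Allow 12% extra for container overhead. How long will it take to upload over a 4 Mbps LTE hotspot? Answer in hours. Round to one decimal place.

Audio: 88 kbps = 0.088 Mbps.
Total bitrate: 4.638 Mbps.
File: 4.638 Mbps × 4620 s = 21427.6 Mb.
With 12% container overhead: ×1.12. → 23998.9 Mb.
At 4 Mbps: 23998.9 / 4 = 5999.7 s ≈ 1.67 hours.

1.7 hours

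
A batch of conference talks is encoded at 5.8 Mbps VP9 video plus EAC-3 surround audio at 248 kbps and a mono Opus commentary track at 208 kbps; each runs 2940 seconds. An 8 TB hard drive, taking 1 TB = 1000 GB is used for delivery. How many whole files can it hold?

3479

Audio total: 248 + 208 = 456 kbps = 0.456 Mbps.
Total bitrate: 6.256 Mbps.
Per item: 6.256 Mbps × 2940 s = 18,393 Mb = 2,299 MB.
Capacity: 8 TB = 64,000,000 Mb; 3479.65 items → 3479 complete.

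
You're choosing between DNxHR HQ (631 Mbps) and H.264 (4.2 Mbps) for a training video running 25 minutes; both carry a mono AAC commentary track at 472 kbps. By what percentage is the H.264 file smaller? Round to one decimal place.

99.3%

25 min = 1500 s
Audio: 472 kbps = 0.472 Mbps.
DNxHR HQ: 631.472 Mbps × 1500 s = 947208.0 Mb = 118.401 GB.
H.264: 4.672 Mbps × 1500 s = 7008.0 Mb = 0.876 GB.
Reduction: (1 − 0.876/118.401) × 100 = 99.26%.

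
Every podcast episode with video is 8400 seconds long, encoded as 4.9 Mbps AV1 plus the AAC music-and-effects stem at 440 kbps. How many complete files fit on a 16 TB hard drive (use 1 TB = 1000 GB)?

Audio: 440 kbps = 0.440 Mbps.
Total bitrate: 5.340 Mbps.
Per item: 5.340 Mbps × 8400 s = 44,856 Mb = 5,607 MB.
Capacity: 16 TB = 128,000,000 Mb; 2853.58 items → 2853 complete.

2853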